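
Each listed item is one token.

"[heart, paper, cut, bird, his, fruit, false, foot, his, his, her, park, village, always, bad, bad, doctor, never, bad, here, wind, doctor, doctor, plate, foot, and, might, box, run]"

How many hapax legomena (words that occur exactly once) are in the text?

Frequencies: his:3, bad:3, doctor:3, foot:2, heart:1, paper:1, cut:1, bird:1, fruit:1, false:1, her:1, park:1, village:1, always:1, never:1, here:1, wind:1, plate:1, and:1, might:1, … (2 more, each freq 1)
Hapax (freq=1): always, and, bird, box, cut, false, fruit, heart, her, here, might, never, paper, park, plate, run, village, wind

18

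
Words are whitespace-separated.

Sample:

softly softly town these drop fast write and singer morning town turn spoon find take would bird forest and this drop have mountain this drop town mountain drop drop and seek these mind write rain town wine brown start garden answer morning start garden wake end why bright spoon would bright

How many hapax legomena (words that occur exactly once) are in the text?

17

Frequencies: drop:5, town:4, and:3, softly:2, these:2, write:2, morning:2, spoon:2, would:2, this:2, mountain:2, start:2, garden:2, bright:2, fast:1, singer:1, turn:1, find:1, take:1, bird:1, … (11 more, each freq 1)
Hapax (freq=1): answer, bird, brown, end, fast, find, forest, have, mind, rain, seek, singer, take, turn, wake, why, wine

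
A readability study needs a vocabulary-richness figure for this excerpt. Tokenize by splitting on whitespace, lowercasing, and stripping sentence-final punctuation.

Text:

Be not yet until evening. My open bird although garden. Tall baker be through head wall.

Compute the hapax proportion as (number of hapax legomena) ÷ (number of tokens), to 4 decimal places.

0.8750

Frequencies: be:2, not:1, yet:1, until:1, evening:1, my:1, open:1, bird:1, although:1, garden:1, tall:1, baker:1, through:1, head:1, wall:1
Hapax count = 14; token count = 16.
Ratio = 14 / 16 = 0.8750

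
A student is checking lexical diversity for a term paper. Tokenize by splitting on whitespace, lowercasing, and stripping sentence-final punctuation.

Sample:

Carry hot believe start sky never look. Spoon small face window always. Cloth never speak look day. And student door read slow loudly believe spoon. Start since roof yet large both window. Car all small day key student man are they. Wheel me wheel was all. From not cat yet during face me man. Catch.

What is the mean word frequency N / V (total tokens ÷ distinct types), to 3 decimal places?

1.375

N = 55 tokens, V = 40 types.
Mean frequency = N / V = 55 / 40 = 1.375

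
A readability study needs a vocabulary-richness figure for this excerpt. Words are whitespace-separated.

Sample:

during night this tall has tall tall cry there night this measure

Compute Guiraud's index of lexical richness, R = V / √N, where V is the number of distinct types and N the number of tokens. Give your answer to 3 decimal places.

2.309

N = 12, V = 8.
√N = 3.464102
R = 8 / 3.464102 = 2.309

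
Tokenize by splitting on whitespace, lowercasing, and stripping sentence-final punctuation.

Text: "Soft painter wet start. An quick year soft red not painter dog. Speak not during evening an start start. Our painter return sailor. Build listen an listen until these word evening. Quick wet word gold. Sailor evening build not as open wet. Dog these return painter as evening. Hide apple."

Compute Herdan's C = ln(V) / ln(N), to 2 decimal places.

N = 50, V = 26.
ln(V) = 3.258097, ln(N) = 3.912023
C = 3.258097 / 3.912023 = 0.83

0.83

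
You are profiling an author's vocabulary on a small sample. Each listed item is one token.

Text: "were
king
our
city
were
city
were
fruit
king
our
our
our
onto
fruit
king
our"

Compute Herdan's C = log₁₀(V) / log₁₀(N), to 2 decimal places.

0.65

N = 16, V = 6.
log₁₀(V) = 0.778151, log₁₀(N) = 1.204120
C = 0.778151 / 1.204120 = 0.65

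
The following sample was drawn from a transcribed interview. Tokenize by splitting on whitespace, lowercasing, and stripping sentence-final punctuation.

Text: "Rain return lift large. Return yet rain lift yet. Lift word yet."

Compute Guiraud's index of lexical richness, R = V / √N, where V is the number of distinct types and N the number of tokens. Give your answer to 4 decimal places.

1.7321

N = 12, V = 6.
√N = 3.464102
R = 6 / 3.464102 = 1.7321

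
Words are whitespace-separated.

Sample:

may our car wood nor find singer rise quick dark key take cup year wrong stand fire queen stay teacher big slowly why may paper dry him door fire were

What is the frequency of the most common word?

Frequencies: may:2, fire:2, our:1, car:1, wood:1, nor:1, find:1, singer:1, rise:1, quick:1, dark:1, key:1, take:1, cup:1, year:1, wrong:1, stand:1, queen:1, stay:1, teacher:1, … (8 more, each freq 1)
Most common: 'may' with frequency 2.

2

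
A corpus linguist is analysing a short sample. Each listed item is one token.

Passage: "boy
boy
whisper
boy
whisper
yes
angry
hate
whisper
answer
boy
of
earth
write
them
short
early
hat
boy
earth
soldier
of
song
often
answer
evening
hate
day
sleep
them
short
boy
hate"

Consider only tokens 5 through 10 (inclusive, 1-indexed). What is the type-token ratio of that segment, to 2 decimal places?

Segment tokens 5–10: whisper, yes, angry, hate, whisper, answer
Segment N = 6, segment V = 5.
TTR = 5 / 6 = 0.83

0.83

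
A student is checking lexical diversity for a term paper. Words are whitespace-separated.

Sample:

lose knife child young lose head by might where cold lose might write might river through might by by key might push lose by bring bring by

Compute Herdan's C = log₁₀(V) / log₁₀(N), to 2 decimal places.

0.82

N = 27, V = 15.
log₁₀(V) = 1.176091, log₁₀(N) = 1.431364
C = 1.176091 / 1.431364 = 0.82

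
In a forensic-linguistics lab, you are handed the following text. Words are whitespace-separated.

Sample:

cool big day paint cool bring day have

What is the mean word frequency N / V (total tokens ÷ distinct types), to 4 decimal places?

N = 8 tokens, V = 6 types.
Mean frequency = N / V = 8 / 6 = 1.3333

1.3333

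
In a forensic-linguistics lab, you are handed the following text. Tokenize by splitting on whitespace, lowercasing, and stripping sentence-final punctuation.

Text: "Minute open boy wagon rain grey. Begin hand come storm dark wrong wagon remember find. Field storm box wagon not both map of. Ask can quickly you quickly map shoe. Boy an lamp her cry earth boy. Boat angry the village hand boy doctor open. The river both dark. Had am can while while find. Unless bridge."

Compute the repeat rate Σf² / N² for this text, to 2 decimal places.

0.03

Frequencies: boy:4, wagon:3, open:2, hand:2, storm:2, dark:2, find:2, both:2, map:2, can:2, quickly:2, the:2, while:2, minute:1, rain:1, grey:1, begin:1, come:1, wrong:1, remember:1, … (21 more, each freq 1)
Σf² = 97; N² = 3249
Repeat rate = 97 / 3249 = 0.03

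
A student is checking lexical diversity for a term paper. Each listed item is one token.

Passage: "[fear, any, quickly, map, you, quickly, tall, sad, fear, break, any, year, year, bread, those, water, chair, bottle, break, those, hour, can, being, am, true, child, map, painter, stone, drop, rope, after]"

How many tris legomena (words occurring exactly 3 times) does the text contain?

0

Frequencies: fear:2, any:2, quickly:2, map:2, break:2, year:2, those:2, you:1, tall:1, sad:1, bread:1, water:1, chair:1, bottle:1, hour:1, can:1, being:1, am:1, true:1, child:1, … (5 more, each freq 1)
Words with frequency 3: (none)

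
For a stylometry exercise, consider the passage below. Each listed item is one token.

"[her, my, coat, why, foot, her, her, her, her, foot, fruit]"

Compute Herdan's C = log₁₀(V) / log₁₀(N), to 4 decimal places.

0.7472

N = 11, V = 6.
log₁₀(V) = 0.778151, log₁₀(N) = 1.041393
C = 0.778151 / 1.041393 = 0.7472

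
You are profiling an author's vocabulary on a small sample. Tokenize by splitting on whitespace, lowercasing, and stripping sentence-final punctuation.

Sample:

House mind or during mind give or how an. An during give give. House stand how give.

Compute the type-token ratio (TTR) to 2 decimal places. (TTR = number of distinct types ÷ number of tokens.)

0.47

N = 17 tokens, V = 8 types.
TTR = V / N = 8 / 17 = 0.47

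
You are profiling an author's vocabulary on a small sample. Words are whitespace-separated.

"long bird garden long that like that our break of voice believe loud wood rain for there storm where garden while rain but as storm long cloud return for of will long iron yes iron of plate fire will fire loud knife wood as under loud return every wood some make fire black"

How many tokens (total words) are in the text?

53

Tokens: long, bird, garden, long, that, like, that, our, break, of, voice, believe, loud, wood, rain, for, there, storm, where, garden, while, rain, but, as, storm, long, cloud, return, for, of, will, long, iron, yes, iron, of, plate, fire, will, fire, loud, knife, wood, as, under, loud, return, every, wood, some, make, fire, black
N = 53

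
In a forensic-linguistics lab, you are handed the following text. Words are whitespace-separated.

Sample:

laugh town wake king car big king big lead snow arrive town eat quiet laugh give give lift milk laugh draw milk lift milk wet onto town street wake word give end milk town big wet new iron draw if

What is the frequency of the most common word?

4

Frequencies: town:4, milk:4, laugh:3, big:3, give:3, wake:2, king:2, lift:2, draw:2, wet:2, car:1, lead:1, snow:1, arrive:1, eat:1, quiet:1, onto:1, street:1, word:1, end:1, … (3 more, each freq 1)
Most common: 'town' with frequency 4.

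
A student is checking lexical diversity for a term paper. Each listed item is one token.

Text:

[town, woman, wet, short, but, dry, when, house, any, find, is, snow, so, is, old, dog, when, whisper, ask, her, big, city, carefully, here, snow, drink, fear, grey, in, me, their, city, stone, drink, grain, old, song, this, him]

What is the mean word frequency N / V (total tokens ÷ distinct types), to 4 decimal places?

1.1818

N = 39 tokens, V = 33 types.
Mean frequency = N / V = 39 / 33 = 1.1818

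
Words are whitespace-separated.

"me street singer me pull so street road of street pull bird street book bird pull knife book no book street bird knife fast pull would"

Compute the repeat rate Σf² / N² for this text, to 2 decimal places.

Frequencies: street:5, pull:4, bird:3, book:3, me:2, knife:2, singer:1, so:1, road:1, of:1, no:1, fast:1, would:1
Σf² = 74; N² = 676
Repeat rate = 74 / 676 = 0.11

0.11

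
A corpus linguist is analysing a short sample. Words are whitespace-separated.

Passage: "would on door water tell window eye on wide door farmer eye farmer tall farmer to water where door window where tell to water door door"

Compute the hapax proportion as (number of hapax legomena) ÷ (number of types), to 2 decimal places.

0.25

Frequencies: door:5, water:3, farmer:3, on:2, tell:2, window:2, eye:2, to:2, where:2, would:1, wide:1, tall:1
Hapax count = 3; type count = 12.
Ratio = 3 / 12 = 0.25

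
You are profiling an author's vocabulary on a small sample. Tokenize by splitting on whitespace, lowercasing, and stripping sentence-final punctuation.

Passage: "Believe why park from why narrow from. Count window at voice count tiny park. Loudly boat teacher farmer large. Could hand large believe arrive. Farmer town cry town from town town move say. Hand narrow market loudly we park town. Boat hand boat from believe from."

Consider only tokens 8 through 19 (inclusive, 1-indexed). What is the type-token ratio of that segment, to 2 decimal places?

0.92

Segment tokens 8–19: count, window, at, voice, count, tiny, park, loudly, boat, teacher, farmer, large
Segment N = 12, segment V = 11.
TTR = 11 / 12 = 0.92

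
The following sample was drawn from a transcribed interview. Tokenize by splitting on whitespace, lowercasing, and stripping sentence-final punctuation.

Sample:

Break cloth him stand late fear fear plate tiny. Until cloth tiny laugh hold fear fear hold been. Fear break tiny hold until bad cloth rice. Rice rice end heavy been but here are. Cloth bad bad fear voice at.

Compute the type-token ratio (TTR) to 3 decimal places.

0.525

N = 40 tokens, V = 21 types.
TTR = V / N = 21 / 40 = 0.525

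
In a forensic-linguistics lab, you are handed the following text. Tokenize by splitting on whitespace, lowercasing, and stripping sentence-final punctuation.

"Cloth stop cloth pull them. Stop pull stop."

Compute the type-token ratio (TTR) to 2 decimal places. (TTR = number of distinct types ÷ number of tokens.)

0.50

N = 8 tokens, V = 4 types.
TTR = V / N = 4 / 8 = 0.50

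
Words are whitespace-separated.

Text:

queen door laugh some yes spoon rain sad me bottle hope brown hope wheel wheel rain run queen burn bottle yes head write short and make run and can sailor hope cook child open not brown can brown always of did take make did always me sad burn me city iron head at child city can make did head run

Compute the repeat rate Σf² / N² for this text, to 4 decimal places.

0.0361

Frequencies: me:3, hope:3, brown:3, run:3, head:3, make:3, can:3, did:3, queen:2, yes:2, rain:2, sad:2, bottle:2, wheel:2, burn:2, and:2, child:2, always:2, city:2, door:1, … (13 more, each freq 1)
Σf² = 130; N² = 3600
Repeat rate = 130 / 3600 = 0.0361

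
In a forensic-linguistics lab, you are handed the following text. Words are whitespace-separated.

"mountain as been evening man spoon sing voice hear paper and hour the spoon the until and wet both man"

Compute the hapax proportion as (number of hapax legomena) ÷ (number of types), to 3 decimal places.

Frequencies: man:2, spoon:2, and:2, the:2, mountain:1, as:1, been:1, evening:1, sing:1, voice:1, hear:1, paper:1, hour:1, until:1, wet:1, both:1
Hapax count = 12; type count = 16.
Ratio = 12 / 16 = 0.750

0.750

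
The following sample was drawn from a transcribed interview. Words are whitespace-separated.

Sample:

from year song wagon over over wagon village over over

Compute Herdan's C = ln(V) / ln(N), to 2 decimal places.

0.78

N = 10, V = 6.
ln(V) = 1.791759, ln(N) = 2.302585
C = 1.791759 / 2.302585 = 0.78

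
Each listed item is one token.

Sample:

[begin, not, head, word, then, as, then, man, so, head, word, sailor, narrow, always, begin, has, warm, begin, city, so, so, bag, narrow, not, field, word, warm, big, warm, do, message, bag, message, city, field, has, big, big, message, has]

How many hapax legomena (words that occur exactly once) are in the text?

5

Frequencies: begin:3, word:3, so:3, has:3, warm:3, big:3, message:3, not:2, head:2, then:2, narrow:2, city:2, bag:2, field:2, as:1, man:1, sailor:1, always:1, do:1
Hapax (freq=1): always, as, do, man, sailor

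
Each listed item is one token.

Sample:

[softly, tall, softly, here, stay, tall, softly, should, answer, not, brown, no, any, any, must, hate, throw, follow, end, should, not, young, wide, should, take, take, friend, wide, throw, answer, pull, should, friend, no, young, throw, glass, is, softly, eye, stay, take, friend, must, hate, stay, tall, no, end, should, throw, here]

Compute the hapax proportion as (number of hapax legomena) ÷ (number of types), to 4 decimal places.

0.2609

Frequencies: should:5, softly:4, throw:4, tall:3, stay:3, no:3, take:3, friend:3, here:2, answer:2, not:2, any:2, must:2, hate:2, end:2, young:2, wide:2, brown:1, follow:1, pull:1, … (3 more, each freq 1)
Hapax count = 6; type count = 23.
Ratio = 6 / 23 = 0.2609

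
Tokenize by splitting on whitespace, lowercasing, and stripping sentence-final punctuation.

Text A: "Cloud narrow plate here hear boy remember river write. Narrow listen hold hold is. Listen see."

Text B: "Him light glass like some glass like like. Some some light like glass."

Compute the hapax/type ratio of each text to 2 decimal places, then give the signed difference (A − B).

A: hapax=10, V=13, ratio=0.77
B: hapax=1, V=5, ratio=0.20
Difference = 0.77 − 0.20 = 0.57

0.57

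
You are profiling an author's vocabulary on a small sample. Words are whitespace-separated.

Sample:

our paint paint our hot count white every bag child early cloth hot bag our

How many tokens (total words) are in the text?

Tokens: our, paint, paint, our, hot, count, white, every, bag, child, early, cloth, hot, bag, our
N = 15

15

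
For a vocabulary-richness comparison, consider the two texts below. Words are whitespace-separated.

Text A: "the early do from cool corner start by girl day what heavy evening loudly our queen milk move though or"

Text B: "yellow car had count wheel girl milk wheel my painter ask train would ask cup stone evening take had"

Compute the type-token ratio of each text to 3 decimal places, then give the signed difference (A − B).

TTR(A) = 20/20 = 1.000
TTR(B) = 16/19 = 0.842
Difference = 1.000 − 0.842 = 0.158

0.158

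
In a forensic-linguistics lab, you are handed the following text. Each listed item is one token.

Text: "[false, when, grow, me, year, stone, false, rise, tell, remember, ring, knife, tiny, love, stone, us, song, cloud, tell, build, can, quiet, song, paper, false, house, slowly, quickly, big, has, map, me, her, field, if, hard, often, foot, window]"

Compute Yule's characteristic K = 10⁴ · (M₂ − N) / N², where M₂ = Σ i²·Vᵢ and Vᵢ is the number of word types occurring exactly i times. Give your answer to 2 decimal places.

Frequencies: false:3, me:2, stone:2, tell:2, song:2, when:1, grow:1, year:1, rise:1, remember:1, ring:1, knife:1, tiny:1, love:1, us:1, cloud:1, build:1, can:1, quiet:1, paper:1, … (13 more, each freq 1)
N = 39. Frequency spectrum: V_1=28, V_2=4, V_3=1
M₂ = 1²·28 + 2²·4 + 3²·1 = 53
K = 10000 × (53 − 39) / 39² = 92.04

92.04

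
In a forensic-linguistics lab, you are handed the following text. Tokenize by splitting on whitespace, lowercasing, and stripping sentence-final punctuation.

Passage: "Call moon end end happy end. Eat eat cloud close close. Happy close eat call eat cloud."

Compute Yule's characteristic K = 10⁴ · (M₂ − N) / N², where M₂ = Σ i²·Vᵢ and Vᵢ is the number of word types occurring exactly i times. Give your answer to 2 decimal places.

Frequencies: eat:4, end:3, close:3, call:2, happy:2, cloud:2, moon:1
N = 17. Frequency spectrum: V_1=1, V_2=3, V_3=2, V_4=1
M₂ = 1²·1 + 2²·3 + 3²·2 + 4²·1 = 47
K = 10000 × (47 − 17) / 17² = 1038.06

1038.06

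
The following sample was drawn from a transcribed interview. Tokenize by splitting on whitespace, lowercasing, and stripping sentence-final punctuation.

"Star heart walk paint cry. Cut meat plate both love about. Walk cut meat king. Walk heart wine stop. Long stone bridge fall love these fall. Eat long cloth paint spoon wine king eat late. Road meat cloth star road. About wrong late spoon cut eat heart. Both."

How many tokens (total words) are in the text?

Tokens: star, heart, walk, paint, cry, cut, meat, plate, both, love, about, walk, cut, meat, king, walk, heart, wine, stop, long, stone, bridge, fall, love, these, fall, eat, long, cloth, paint, spoon, wine, king, eat, late, road, meat, cloth, star, road, about, wrong, late, spoon, cut, eat, heart, both
N = 48

48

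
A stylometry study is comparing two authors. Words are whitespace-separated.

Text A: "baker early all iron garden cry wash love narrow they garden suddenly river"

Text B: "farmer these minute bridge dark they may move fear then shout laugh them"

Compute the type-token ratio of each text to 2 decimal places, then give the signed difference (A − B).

-0.08

TTR(A) = 12/13 = 0.92
TTR(B) = 13/13 = 1.00
Difference = 0.92 − 1.00 = -0.08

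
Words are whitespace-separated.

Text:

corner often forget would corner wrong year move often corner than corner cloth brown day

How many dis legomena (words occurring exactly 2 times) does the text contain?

1

Frequencies: corner:4, often:2, forget:1, would:1, wrong:1, year:1, move:1, than:1, cloth:1, brown:1, day:1
Words with frequency 2: often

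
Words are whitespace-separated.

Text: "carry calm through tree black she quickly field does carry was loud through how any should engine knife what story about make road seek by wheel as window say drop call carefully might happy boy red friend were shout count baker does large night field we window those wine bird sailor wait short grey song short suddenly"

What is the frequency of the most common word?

Frequencies: carry:2, through:2, field:2, does:2, window:2, short:2, calm:1, tree:1, black:1, she:1, quickly:1, was:1, loud:1, how:1, any:1, should:1, engine:1, knife:1, what:1, story:1, … (31 more, each freq 1)
Most common: 'carry' with frequency 2.

2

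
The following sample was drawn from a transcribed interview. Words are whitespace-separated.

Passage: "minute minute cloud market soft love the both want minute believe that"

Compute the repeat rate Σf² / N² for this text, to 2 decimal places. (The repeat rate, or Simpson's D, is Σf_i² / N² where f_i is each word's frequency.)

Frequencies: minute:3, cloud:1, market:1, soft:1, love:1, the:1, both:1, want:1, believe:1, that:1
Σf² = 18; N² = 144
Repeat rate = 18 / 144 = 0.13

0.13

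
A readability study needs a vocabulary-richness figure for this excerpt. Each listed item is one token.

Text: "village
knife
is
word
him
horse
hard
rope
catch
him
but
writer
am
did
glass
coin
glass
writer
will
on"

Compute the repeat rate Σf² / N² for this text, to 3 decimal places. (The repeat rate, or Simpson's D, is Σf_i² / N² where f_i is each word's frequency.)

Frequencies: him:2, writer:2, glass:2, village:1, knife:1, is:1, word:1, horse:1, hard:1, rope:1, catch:1, but:1, am:1, did:1, coin:1, will:1, on:1
Σf² = 26; N² = 400
Repeat rate = 26 / 400 = 0.065

0.065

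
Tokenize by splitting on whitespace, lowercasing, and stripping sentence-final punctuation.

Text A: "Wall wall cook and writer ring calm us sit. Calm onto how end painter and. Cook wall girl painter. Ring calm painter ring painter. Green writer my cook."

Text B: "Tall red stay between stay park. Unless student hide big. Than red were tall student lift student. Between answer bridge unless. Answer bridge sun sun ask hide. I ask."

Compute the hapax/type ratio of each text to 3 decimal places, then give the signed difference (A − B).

A: hapax=8, V=15, ratio=0.533
B: hapax=6, V=17, ratio=0.353
Difference = 0.533 − 0.353 = 0.180

0.180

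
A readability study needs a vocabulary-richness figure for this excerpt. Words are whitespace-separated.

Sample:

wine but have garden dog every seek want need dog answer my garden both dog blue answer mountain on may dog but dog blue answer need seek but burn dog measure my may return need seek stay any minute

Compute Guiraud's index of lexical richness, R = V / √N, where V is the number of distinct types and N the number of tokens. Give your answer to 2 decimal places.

N = 39, V = 22.
√N = 6.244998
R = 22 / 6.244998 = 3.52

3.52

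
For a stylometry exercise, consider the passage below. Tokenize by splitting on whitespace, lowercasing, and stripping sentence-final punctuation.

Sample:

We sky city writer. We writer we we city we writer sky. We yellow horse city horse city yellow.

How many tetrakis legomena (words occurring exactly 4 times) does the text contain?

1

Frequencies: we:6, city:4, writer:3, sky:2, yellow:2, horse:2
Words with frequency 4: city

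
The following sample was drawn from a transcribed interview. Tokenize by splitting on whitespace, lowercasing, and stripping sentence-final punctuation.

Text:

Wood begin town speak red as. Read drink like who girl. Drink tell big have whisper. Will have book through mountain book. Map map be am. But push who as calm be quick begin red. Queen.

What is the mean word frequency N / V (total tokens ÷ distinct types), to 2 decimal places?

N = 36 tokens, V = 27 types.
Mean frequency = N / V = 36 / 27 = 1.33

1.33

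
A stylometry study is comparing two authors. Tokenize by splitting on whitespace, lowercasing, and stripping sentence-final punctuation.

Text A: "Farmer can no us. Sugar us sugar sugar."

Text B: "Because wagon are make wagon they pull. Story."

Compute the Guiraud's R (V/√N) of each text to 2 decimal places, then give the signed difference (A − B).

A: V=5, N=8, R=1.77
B: V=7, N=8, R=2.47
Difference = 1.77 − 2.47 = -0.70

-0.70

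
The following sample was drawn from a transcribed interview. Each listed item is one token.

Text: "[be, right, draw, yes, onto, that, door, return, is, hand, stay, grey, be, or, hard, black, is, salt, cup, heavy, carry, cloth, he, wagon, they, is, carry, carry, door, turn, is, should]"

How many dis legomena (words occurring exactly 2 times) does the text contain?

2

Frequencies: is:4, carry:3, be:2, door:2, right:1, draw:1, yes:1, onto:1, that:1, return:1, hand:1, stay:1, grey:1, or:1, hard:1, black:1, salt:1, cup:1, heavy:1, cloth:1, … (5 more, each freq 1)
Words with frequency 2: be, door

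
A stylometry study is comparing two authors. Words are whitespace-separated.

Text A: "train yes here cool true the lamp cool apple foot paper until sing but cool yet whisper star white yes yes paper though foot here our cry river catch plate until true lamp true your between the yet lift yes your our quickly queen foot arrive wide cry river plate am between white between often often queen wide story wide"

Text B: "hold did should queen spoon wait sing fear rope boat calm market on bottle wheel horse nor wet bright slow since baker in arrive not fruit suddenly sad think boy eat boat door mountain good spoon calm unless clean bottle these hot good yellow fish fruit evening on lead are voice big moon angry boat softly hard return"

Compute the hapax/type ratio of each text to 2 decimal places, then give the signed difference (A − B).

A: hapax=13, V=33, ratio=0.39
B: hapax=43, V=50, ratio=0.86
Difference = 0.39 − 0.86 = -0.47

-0.47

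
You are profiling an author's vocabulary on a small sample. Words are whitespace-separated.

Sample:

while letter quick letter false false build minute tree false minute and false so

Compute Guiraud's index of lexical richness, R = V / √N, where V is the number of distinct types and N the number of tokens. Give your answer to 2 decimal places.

N = 14, V = 9.
√N = 3.741657
R = 9 / 3.741657 = 2.41

2.41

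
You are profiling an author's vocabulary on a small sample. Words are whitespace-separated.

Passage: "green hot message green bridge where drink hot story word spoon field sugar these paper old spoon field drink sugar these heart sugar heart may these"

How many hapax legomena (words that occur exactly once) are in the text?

Frequencies: sugar:3, these:3, green:2, hot:2, drink:2, spoon:2, field:2, heart:2, message:1, bridge:1, where:1, story:1, word:1, paper:1, old:1, may:1
Hapax (freq=1): bridge, may, message, old, paper, story, where, word

8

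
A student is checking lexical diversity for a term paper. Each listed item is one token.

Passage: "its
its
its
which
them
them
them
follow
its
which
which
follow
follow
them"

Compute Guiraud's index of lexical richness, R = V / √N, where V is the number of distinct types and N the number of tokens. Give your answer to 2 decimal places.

N = 14, V = 4.
√N = 3.741657
R = 4 / 3.741657 = 1.07

1.07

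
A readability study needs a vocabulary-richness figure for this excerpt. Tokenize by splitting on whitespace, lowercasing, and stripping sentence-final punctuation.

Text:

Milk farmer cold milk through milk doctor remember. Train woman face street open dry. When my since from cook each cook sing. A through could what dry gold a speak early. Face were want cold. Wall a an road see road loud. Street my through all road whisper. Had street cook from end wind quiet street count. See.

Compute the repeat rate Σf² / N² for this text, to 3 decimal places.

Frequencies: street:4, milk:3, through:3, cook:3, a:3, road:3, cold:2, face:2, dry:2, my:2, from:2, see:2, farmer:1, doctor:1, remember:1, train:1, woman:1, open:1, when:1, since:1, … (19 more, each freq 1)
Σf² = 112; N² = 3364
Repeat rate = 112 / 3364 = 0.033

0.033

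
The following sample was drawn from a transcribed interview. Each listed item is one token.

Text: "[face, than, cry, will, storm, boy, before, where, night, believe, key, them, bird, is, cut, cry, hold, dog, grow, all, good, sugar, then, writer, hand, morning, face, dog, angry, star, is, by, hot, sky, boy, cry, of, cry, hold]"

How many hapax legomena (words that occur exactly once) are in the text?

Frequencies: cry:4, face:2, boy:2, is:2, hold:2, dog:2, than:1, will:1, storm:1, before:1, where:1, night:1, believe:1, key:1, them:1, bird:1, cut:1, grow:1, all:1, good:1, … (11 more, each freq 1)
Hapax (freq=1): all, angry, before, believe, bird, by, cut, good, grow, hand, hot, key, morning, night, of, sky, star, storm, sugar, than, them, then, where, will, writer

25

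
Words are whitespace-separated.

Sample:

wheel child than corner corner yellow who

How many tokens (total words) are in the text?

Tokens: wheel, child, than, corner, corner, yellow, who
N = 7

7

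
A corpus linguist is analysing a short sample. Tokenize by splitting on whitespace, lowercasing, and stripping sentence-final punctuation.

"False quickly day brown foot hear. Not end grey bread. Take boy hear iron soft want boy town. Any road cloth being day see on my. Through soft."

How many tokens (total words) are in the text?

Tokens: false, quickly, day, brown, foot, hear, not, end, grey, bread, take, boy, hear, iron, soft, want, boy, town, any, road, cloth, being, day, see, on, my, through, soft
N = 28

28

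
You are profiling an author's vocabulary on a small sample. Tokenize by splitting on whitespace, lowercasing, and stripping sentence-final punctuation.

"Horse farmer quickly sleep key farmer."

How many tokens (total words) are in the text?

6

Tokens: horse, farmer, quickly, sleep, key, farmer
N = 6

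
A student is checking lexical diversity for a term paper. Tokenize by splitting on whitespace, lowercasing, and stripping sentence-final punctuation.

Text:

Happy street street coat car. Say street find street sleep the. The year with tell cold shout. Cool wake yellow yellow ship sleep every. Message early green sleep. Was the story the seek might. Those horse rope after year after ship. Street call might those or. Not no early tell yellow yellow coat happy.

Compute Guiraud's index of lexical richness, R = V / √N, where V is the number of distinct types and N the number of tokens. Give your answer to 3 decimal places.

4.491

N = 54, V = 33.
√N = 7.348469
R = 33 / 7.348469 = 4.491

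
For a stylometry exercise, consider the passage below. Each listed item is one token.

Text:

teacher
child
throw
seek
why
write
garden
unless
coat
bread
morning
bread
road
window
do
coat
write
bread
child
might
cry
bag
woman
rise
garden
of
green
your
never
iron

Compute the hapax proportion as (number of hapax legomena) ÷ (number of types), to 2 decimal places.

0.79

Frequencies: bread:3, child:2, write:2, garden:2, coat:2, teacher:1, throw:1, seek:1, why:1, unless:1, morning:1, road:1, window:1, do:1, might:1, cry:1, bag:1, woman:1, rise:1, of:1, … (4 more, each freq 1)
Hapax count = 19; type count = 24.
Ratio = 19 / 24 = 0.79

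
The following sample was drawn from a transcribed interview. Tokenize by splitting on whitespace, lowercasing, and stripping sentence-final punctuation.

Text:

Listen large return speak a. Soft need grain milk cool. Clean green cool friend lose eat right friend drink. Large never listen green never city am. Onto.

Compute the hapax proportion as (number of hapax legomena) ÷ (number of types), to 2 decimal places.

Frequencies: listen:2, large:2, cool:2, green:2, friend:2, never:2, return:1, speak:1, a:1, soft:1, need:1, grain:1, milk:1, clean:1, lose:1, eat:1, right:1, drink:1, city:1, am:1, … (1 more, each freq 1)
Hapax count = 15; type count = 21.
Ratio = 15 / 21 = 0.71

0.71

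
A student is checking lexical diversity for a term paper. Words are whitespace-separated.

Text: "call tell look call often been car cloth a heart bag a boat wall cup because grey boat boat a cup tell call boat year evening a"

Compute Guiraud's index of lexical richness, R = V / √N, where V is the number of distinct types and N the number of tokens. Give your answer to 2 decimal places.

3.27

N = 27, V = 17.
√N = 5.196152
R = 17 / 5.196152 = 3.27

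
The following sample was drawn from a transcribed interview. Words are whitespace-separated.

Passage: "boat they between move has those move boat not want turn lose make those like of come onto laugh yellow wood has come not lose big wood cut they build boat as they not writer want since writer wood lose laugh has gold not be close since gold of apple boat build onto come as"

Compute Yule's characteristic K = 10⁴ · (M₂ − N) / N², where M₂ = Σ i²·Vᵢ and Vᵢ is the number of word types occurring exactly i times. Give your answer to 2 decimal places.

Frequencies: boat:4, not:4, they:3, has:3, lose:3, come:3, wood:3, move:2, those:2, want:2, of:2, onto:2, laugh:2, build:2, as:2, writer:2, since:2, gold:2, between:1, turn:1, … (8 more, each freq 1)
N = 55. Frequency spectrum: V_1=10, V_2=11, V_3=5, V_4=2
M₂ = 1²·10 + 2²·11 + 3²·5 + 4²·2 = 131
K = 10000 × (131 − 55) / 55² = 251.24

251.24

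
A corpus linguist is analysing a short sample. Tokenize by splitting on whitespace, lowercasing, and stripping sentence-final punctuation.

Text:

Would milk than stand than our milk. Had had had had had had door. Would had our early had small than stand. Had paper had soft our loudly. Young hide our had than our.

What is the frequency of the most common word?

11

Frequencies: had:11, our:5, than:4, would:2, milk:2, stand:2, door:1, early:1, small:1, paper:1, soft:1, loudly:1, young:1, hide:1
Most common: 'had' with frequency 11.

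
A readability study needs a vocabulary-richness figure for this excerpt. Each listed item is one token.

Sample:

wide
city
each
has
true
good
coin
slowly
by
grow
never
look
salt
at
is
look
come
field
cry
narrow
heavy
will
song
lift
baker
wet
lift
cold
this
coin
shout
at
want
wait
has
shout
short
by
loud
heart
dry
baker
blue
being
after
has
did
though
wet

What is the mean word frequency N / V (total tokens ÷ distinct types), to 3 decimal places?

1.256

N = 49 tokens, V = 39 types.
Mean frequency = N / V = 49 / 39 = 1.256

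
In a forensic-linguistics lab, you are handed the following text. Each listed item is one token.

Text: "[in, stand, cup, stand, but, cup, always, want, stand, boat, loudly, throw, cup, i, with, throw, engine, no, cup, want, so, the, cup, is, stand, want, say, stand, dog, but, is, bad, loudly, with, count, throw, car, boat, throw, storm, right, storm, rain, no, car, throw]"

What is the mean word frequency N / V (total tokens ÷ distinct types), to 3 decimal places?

1.917

N = 46 tokens, V = 24 types.
Mean frequency = N / V = 46 / 24 = 1.917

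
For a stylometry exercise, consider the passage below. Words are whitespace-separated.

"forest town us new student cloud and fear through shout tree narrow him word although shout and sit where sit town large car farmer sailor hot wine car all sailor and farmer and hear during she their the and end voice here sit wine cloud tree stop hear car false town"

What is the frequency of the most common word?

5

Frequencies: and:5, town:3, sit:3, car:3, cloud:2, shout:2, tree:2, farmer:2, sailor:2, wine:2, hear:2, forest:1, us:1, new:1, student:1, fear:1, through:1, narrow:1, him:1, word:1, … (14 more, each freq 1)
Most common: 'and' with frequency 5.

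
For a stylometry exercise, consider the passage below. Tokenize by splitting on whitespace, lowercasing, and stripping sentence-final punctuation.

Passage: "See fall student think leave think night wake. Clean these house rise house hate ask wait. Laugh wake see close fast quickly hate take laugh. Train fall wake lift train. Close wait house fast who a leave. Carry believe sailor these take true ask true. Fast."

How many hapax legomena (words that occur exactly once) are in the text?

Frequencies: wake:3, house:3, fast:3, see:2, fall:2, think:2, leave:2, these:2, hate:2, ask:2, wait:2, laugh:2, close:2, take:2, train:2, true:2, student:1, night:1, clean:1, rise:1, … (7 more, each freq 1)
Hapax (freq=1): a, believe, carry, clean, lift, night, quickly, rise, sailor, student, who

11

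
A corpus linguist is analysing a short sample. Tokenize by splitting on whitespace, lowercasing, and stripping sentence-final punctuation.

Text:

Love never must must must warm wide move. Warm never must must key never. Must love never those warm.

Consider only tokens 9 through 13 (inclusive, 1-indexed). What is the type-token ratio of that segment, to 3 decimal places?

Segment tokens 9–13: warm, never, must, must, key
Segment N = 5, segment V = 4.
TTR = 4 / 5 = 0.800

0.800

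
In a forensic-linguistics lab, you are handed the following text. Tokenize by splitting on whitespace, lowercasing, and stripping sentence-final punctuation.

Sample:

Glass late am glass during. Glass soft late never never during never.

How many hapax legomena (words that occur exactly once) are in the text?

Frequencies: glass:3, never:3, late:2, during:2, am:1, soft:1
Hapax (freq=1): am, soft

2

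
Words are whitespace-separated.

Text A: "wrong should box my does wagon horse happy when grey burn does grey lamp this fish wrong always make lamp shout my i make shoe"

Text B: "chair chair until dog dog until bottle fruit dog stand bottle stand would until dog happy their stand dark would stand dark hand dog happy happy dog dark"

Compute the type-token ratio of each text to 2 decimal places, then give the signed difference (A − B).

0.37

TTR(A) = 19/25 = 0.76
TTR(B) = 11/28 = 0.39
Difference = 0.76 − 0.39 = 0.37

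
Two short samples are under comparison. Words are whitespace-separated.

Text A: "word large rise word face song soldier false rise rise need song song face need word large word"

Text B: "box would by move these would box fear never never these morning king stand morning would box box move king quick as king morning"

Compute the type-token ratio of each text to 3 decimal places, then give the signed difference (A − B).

TTR(A) = 8/18 = 0.444
TTR(B) = 12/24 = 0.500
Difference = 0.444 − 0.500 = -0.056

-0.056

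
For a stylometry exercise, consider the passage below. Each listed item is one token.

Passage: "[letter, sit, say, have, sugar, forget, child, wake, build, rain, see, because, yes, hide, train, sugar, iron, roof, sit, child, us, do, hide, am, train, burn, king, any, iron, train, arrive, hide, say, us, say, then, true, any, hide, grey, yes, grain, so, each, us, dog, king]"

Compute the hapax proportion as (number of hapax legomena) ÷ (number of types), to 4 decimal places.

Frequencies: hide:4, say:3, train:3, us:3, sit:2, sugar:2, child:2, yes:2, iron:2, king:2, any:2, letter:1, have:1, forget:1, wake:1, build:1, rain:1, see:1, because:1, roof:1, … (11 more, each freq 1)
Hapax count = 20; type count = 31.
Ratio = 20 / 31 = 0.6452

0.6452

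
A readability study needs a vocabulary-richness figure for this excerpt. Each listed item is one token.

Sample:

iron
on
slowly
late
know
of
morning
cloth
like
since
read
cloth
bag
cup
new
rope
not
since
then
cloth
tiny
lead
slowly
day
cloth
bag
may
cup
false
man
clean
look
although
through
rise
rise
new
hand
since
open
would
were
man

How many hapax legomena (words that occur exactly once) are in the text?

24

Frequencies: cloth:4, since:3, slowly:2, bag:2, cup:2, new:2, man:2, rise:2, iron:1, on:1, late:1, know:1, of:1, morning:1, like:1, read:1, rope:1, not:1, then:1, tiny:1, … (12 more, each freq 1)
Hapax (freq=1): although, clean, day, false, hand, iron, know, late, lead, like, look, may, morning, not, of, on, open, read, rope, then, through, tiny, were, would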